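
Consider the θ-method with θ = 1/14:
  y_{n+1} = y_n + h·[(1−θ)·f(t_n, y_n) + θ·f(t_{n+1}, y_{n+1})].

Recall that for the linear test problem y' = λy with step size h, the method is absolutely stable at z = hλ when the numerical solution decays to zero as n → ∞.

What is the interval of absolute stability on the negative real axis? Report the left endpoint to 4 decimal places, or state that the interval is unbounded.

With y'=λy (z=hλ):
  y_{n+1} = y_n + z·[13/14·y_n + 1/14·y_{n+1}] ⇒ (1 − 1/14z)y_{n+1} = (1 + 13/14z)y_n
  R(z) = (1 + 13/14z)/(1 − 1/14z).

Solve |R(x)|<1 on ℝ⁻.
x=-1.09: |R|=0.0113
R=−1: 1+13/14x = −1+1/14x ⇒ -6/7x=2 ⇒ x=2/(-6/7)=-2.3333
Confirm numerically:
  x=-1.349: |R|=0.23044 <1
  x=-1.332: |R|=0.21628 <1
  x=-1.262: |R|=0.15765 <1
  x=-2.899: |R|=1.40168 >1
  x=-2.847: |R|=1.36588 >1
  x=-2.572: |R|=1.17282 >1
So |R|<1 on (-2.3333, 0).

z∈(-2.3333,0).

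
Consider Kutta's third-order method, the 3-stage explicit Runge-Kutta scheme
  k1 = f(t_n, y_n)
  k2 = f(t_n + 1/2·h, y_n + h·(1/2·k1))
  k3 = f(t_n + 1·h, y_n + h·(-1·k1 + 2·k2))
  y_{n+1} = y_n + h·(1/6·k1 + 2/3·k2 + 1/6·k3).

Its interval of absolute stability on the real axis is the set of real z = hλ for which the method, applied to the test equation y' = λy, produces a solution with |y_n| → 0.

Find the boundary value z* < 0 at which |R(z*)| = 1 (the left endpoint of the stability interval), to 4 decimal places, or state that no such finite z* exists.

left endpoint -2.5127.

Set f=λy, z=hλ:
  order 3, 3-stage ⇒ R(z)=1+z+z^2/2+z^3/6
  (e.g. R(-0.44)=0.64260, |R|=0.64260)

Boundary: |R(x)|=1, x<0.
x=-0.44: |R|=0.6426
|R(-1.78)|=0.1358 |R(-1.07)|=0.2983 |R(-0.93)|=0.3684
Bisect:
  x_lo=-3.3859 |R|=3.1231  x_hi=-0.3094 |R|=0.7335
  mid=-1.84761 |R|=0.19197 →hi
  mid=-2.61673 |R|=1.17934 →lo
  mid=-2.23217 |R|=0.59454 →hi
  mid=-2.42445 |R|=0.86061 →hi
  mid=-2.52059 |R|=1.01295 →lo
  mid=-2.47252 |R|=0.93508 →hi
  mid=-2.49656 |R|=0.97358 →hi
  mid=-2.50858 |R|=0.99316 →hi
  mid=-2.51458 |R|=1.00303 →lo
  mid=-2.51158 |R|=0.99808 →hi
  ...
  [-2.51289,-2.51271] ⇒ x*=-2.5127
Interval (-2.5127, 0).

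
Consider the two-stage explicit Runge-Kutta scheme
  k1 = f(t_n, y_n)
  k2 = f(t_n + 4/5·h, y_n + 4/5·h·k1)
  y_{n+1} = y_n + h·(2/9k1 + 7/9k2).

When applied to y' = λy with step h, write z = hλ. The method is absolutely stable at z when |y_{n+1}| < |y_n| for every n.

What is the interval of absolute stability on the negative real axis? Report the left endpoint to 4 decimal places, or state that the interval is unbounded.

(-1.6071, 0).

Set f=λy, z=hλ:
  k1=λy_n ⇒ h·k1=z·y_n;  k2=λ(1+4/5z)y_n ⇒ h·k2=z(1+4/5z)y_n
  y_{n+1}/y_n = 1 + 2/9z + 7/9z(1+4/5z) = 1 + z + 28/45z²
  ⇒ R(z) = 1 + z + 28/45z².

Find x<0 with |R(x)|<1.
x=-1.48: |R|=0.8829
R=1: x+28/45x²=0 ⇒ x=−45/28=-1.6071; min R=1−1/(4·28/45)=0.5982>−1
Confirm numerically:
  x=-1.566: |R|=0.95991 <1
  x=-1.300: |R|=0.75156 <1
  x=-0.933: |R|=0.60864 <1
  x=-0.872: |R|=0.60113 <1
  x=-2.093: |R|=1.63274 >1
  x=-2.027: |R|=1.52954 >1
Stable set (-1.6071, 0).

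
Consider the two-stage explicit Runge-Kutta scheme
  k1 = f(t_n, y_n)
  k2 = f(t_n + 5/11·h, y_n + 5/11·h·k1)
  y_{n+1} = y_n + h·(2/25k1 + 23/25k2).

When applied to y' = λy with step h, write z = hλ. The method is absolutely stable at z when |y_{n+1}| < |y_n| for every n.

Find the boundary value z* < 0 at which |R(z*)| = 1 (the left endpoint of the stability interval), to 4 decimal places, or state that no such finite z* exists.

Test eqn y'=λy, z=hλ:
  k1=λy_n ⇒ h·k1=z·y_n;  k2=λ(1+5/11z)y_n ⇒ h·k2=z(1+5/11z)y_n
  y_{n+1}/y_n = 1 + 2/25z + 23/25z(1+5/11z) = 1 + z + 23/55z²
  R(z) = 1 + z + 23/55z².

Need |R(x)|<1, x<0.
x=-1.15: |R|=0.4030
R=1: x+23/55x²=0 ⇒ x=−55/23=-2.3913; min R=1−1/(4·23/55)=0.4022>−1
Confirm numerically:
  x=-2.164: |R|=0.79430 <1
  x=-1.759: |R|=0.53489 <1
  x=-1.093: |R|=0.40658 <1
  x=-2.746: |R|=1.40731 >1
  x=-2.704: |R|=1.35358 >1
Stable set (-2.3913, 0).

left endpoint -2.3913.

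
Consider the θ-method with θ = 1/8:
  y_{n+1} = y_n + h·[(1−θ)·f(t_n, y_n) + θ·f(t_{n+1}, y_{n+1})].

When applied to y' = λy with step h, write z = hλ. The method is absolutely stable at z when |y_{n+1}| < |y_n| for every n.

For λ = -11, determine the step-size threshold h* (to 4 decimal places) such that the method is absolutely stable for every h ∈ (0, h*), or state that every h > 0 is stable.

With y'=λy (z=hλ):
  y_{n+1} = y_n + z·[7/8·y_n + 1/8·y_{n+1}] ⇒ (1 − 1/8z)y_{n+1} = (1 + 7/8z)y_n
  Hence R(z) = (1 + 7/8z)/(1 − 1/8z).

Need |R(x)|<1, x<0.
x=-1.43: |R|=0.2131
R=−1: 1+7/8x = −1+1/8x ⇒ -3/4x=2 ⇒ x=2/(-3/4)=-2.6667
Confirm numerically:
  x=-2.450: |R|=0.87560 <1
  x=-1.589: |R|=0.32569 <1
  x=-1.537: |R|=0.28929 <1
  x=-2.792: |R|=1.06968 >1
  x=-2.786: |R|=1.06638 >1
So |R|<1 on (-2.6667, 0).

(-2.6667,0); λ=-11 ⇒ h* = (8/3)/11 = 0.2424.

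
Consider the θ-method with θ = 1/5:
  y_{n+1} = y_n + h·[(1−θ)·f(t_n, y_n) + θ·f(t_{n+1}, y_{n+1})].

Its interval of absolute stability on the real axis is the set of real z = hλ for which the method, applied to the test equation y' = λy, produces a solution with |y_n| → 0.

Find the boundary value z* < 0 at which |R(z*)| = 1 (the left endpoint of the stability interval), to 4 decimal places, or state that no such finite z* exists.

On y'=λy, z=hλ:
  y_{n+1} = y_n + z·[4/5·y_n + 1/5·y_{n+1}] ⇒ (1 − 1/5z)y_{n+1} = (1 + 4/5z)y_n
  ⇒ R(z) = (1 + 4/5z)/(1 − 1/5z).

Solve |R(x)|<1 on ℝ⁻.
x=-0.49: |R|=0.5537
R=−1: 1+4/5x = −1+1/5x ⇒ -3/5x=2 ⇒ x=2/(-3/5)=-3.3333
Confirm numerically:
  x=-2.706: |R|=0.75577 <1
  x=-2.592: |R|=0.70706 <1
  x=-2.153: |R|=0.50496 <1
  x=-2.041: |R|=0.44937 <1
  x=-3.874: |R|=1.18278 >1
  x=-3.752: |R|=1.14351 >1
  x=-3.466: |R|=1.04701 >1
Interval (-3.3333, 0).

left endpoint -3.3333.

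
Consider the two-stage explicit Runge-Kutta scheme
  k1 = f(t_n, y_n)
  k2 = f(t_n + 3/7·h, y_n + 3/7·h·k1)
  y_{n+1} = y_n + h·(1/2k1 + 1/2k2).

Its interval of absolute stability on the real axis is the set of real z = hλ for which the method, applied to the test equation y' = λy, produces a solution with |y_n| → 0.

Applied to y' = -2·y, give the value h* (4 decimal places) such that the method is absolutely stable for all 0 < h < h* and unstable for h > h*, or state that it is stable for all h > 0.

(-4.6667,0); λ=-2 ⇒ h* = (14/3)/2 = 2.3333.

Test eqn y'=λy, z=hλ:
  k1=λy_n ⇒ h·k1=z·y_n;  k2=λ(1+3/7z)y_n ⇒ h·k2=z(1+3/7z)y_n
  y_{n+1}/y_n = 1 + 1/2z + 1/2z(1+3/7z) = 1 + z + 3/14z²
  so R(z) = 1 + z + 3/14z².

Need |R(x)|<1, x<0.
x=-0.45: |R|=0.5934
R=1: x+3/14x²=0 ⇒ x=−14/3=-4.6667; min R=1−1/(4·3/14)=-0.1667>−1
Confirm numerically:
  x=-3.467: |R|=0.10873 <1
  x=-2.917: |R|=0.09367 <1
  x=-2.393: |R|=0.16590 <1
  x=-5.238: |R|=1.64128 >1
  x=-5.078: |R|=1.44759 >1
  x=-4.798: |R|=1.13503 >1
Interval (-4.6667, 0).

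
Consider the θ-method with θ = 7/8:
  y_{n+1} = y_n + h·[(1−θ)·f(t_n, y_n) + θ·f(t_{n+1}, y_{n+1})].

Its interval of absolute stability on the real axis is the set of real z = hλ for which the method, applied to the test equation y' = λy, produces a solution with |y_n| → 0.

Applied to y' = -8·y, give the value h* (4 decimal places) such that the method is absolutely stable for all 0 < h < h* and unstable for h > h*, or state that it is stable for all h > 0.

interval (−∞, 0). Any h>0 works for λ=-8.

Test eqn y'=λy, z=hλ:
  y_{n+1} = y_n + z·[1/8·y_n + 7/8·y_{n+1}] ⇒ (1 − 7/8z)y_{n+1} = (1 + 1/8z)y_n
  ⇒ R(z) = (1 + 1/8z)/(1 − 7/8z).

Need |R(x)|<1, x<0.
x=-0.63: |R|=0.5939
x=-2: |R|=0.2727
x=-10: |R|=0.0256
x=-100: |R|=0.1299
θ=7/8≥1/2 ⇒ |1+1/8x|<|1−7/8x| ∀x<0 ⇒ interval (−∞,0).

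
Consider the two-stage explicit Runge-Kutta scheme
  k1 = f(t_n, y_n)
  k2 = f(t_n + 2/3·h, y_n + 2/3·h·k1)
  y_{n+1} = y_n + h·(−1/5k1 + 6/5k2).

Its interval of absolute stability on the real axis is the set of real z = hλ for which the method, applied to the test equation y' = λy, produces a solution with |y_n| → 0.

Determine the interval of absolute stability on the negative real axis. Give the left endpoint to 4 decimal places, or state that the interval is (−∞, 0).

(-1.2500, 0).

Test eqn y'=λy, z=hλ:
  k1=λy_n ⇒ h·k1=z·y_n;  k2=λ(1+2/3z)y_n ⇒ h·k2=z(1+2/3z)y_n
  y_{n+1}/y_n = 1 − 1/5z + 6/5z(1+2/3z) = 1 + z + 4/5z²
  R(z) = 1 + z + 4/5z².

Need |R(x)|<1, x<0.
x=-0.43: |R|=0.7179
R=1: x+4/5x²=0 ⇒ x=−5/4=-1.2500; min R=1−1/(4·4/5)=0.6875>−1
Confirm numerically:
  x=-1.199: |R|=0.95108 <1
  x=-0.794: |R|=0.71035 <1
  x=-0.710: |R|=0.69328 <1
  x=-0.553: |R|=0.69165 <1
  x=-1.489: |R|=1.28470 >1
  x=-1.377: |R|=1.13990 >1
So |R|<1 on (-1.2500, 0).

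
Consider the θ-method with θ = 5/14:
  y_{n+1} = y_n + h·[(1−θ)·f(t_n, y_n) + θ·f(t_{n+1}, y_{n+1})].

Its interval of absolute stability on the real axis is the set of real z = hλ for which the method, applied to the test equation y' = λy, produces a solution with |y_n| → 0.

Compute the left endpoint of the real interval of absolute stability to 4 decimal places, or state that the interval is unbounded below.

z* = -7.0000.

Set f=λy, z=hλ:
  y_{n+1} = y_n + z·[9/14·y_n + 5/14·y_{n+1}] ⇒ (1 − 5/14z)y_{n+1} = (1 + 9/14z)y_n
  so R(z) = (1 + 9/14z)/(1 − 5/14z).

Need |R(x)|<1, x<0.
x=-0.51: |R|=0.5686
R=−1: 1+9/14x = −1+5/14x ⇒ -2/7x=2 ⇒ x=2/(-2/7)=-7.0000
Confirm numerically:
  x=-6.818: |R|=0.98486 <1
  x=-4.426: |R|=0.71503 <1
  x=-3.524: |R|=0.56028 <1
  x=-3.163: |R|=0.48523 <1
  x=-7.583: |R|=1.04492 >1
  x=-7.518: |R|=1.04016 >1
  x=-7.421: |R|=1.03295 >1
Interval (-7.0000, 0).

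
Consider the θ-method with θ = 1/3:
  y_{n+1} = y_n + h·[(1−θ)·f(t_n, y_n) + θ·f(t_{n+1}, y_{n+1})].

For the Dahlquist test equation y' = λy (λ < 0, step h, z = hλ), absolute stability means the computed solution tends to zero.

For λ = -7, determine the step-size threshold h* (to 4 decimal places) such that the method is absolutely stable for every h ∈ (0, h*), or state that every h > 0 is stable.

(-6.0000,0); λ=-7 ⇒ h* = (6)/7 = 0.8571.

With y'=λy (z=hλ):
  y_{n+1} = y_n + z·[2/3·y_n + 1/3·y_{n+1}] ⇒ (1 − 1/3z)y_{n+1} = (1 + 2/3z)y_n
  Hence R(z) = (1 + 2/3z)/(1 − 1/3z).

Boundary: |R(x)|=1, x<0.
x=-1.49: |R|=0.0045
R=−1: 1+2/3x = −1+1/3x ⇒ -1/3x=2 ⇒ x=2/(-1/3)=-6.0000
Confirm numerically:
  x=-5.062: |R|=0.88365 <1
  x=-4.146: |R|=0.74055 <1
  x=-3.815: |R|=0.67938 <1
  x=-6.267: |R|=1.02881 >1
  x=-6.121: |R|=1.01327 >1
Interval (-6.0000, 0).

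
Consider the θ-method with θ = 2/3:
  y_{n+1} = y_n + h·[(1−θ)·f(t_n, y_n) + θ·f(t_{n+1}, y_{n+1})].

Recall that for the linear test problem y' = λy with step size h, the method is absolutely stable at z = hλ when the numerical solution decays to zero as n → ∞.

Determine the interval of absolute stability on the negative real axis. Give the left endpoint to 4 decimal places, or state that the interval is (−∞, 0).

Set f=λy, z=hλ:
  y_{n+1} = y_n + z·[1/3·y_n + 2/3·y_{n+1}] ⇒ (1 − 2/3z)y_{n+1} = (1 + 1/3z)y_n
  Hence R(z) = (1 + 1/3z)/(1 − 2/3z).

Find x<0 with |R(x)|<1.
x=-0.76: |R|=0.4956
x=-2: |R|=0.1429
x=-10: |R|=0.3043
x=-100: |R|=0.4778
θ=2/3≥1/2 ⇒ |1+1/3x|<|1−2/3x| ∀x<0 ⇒ stable on all of ℝ⁻.

unbounded; (−∞, 0).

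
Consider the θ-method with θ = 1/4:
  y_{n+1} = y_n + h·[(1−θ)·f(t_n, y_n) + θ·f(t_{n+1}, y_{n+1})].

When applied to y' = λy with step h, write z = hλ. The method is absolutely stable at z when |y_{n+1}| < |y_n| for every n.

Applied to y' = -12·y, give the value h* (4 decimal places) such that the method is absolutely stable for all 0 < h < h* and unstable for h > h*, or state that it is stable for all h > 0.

Test eqn y'=λy, z=hλ:
  y_{n+1} = y_n + z·[3/4·y_n + 1/4·y_{n+1}] ⇒ (1 − 1/4z)y_{n+1} = (1 + 3/4z)y_n
  Hence R(z) = (1 + 3/4z)/(1 − 1/4z).

Solve |R(x)|<1 on ℝ⁻.
x=-0.79: |R|=0.3403
R=−1: 1+3/4x = −1+1/4x ⇒ -1/2x=2 ⇒ x=2/(-1/2)=-4.0000
Confirm numerically:
  x=-3.933: |R|=0.98311 <1
  x=-3.518: |R|=0.87177 <1
  x=-2.106: |R|=0.37963 <1
  x=-4.575: |R|=1.13411 >1
  x=-4.171: |R|=1.04186 >1
So |R|<1 on (-4.0000, 0).

(-4.0000,0); λ=-12 ⇒ h* = (4)/12 = 0.3333.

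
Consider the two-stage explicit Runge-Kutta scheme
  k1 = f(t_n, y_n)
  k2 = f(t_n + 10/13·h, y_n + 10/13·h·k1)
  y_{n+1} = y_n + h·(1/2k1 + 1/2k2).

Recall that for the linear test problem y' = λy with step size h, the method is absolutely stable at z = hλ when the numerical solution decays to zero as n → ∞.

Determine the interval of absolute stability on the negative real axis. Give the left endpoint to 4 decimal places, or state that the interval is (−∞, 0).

z∈(-2.6000,0).

Test eqn y'=λy, z=hλ:
  k1=λy_n ⇒ h·k1=z·y_n;  k2=λ(1+10/13z)y_n ⇒ h·k2=z(1+10/13z)y_n
  y_{n+1}/y_n = 1 + 1/2z + 1/2z(1+10/13z) = 1 + z + 5/13z²
  ⇒ R(z) = 1 + z + 5/13z².

Boundary: |R(x)|=1, x<0.
x=-1: |R|=0.3846
R=1: x+5/13x²=0 ⇒ x=−13/5=-2.6000; min R=1−1/(4·5/13)=0.3500>−1
Confirm numerically:
  x=-2.233: |R|=0.68480 <1
  x=-1.877: |R|=0.47805 <1
  x=-1.454: |R|=0.35912 <1
  x=-1.149: |R|=0.35877 <1
  x=-3.074: |R|=1.56041 >1
  x=-2.695: |R|=1.09847 >1
Interval (-2.6000, 0).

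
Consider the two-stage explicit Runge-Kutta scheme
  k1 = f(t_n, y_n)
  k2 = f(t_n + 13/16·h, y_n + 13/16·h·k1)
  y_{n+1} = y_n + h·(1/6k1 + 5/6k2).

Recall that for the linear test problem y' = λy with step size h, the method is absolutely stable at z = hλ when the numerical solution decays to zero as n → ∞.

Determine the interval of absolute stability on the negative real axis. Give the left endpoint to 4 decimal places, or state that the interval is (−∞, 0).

(-1.4769, 0).

On y'=λy, z=hλ:
  k1=λy_n ⇒ h·k1=z·y_n;  k2=λ(1+13/16z)y_n ⇒ h·k2=z(1+13/16z)y_n
  y_{n+1}/y_n = 1 + 1/6z + 5/6z(1+13/16z) = 1 + z + 65/96z²
  Hence R(z) = 1 + z + 65/96z².

Solve |R(x)|<1 on ℝ⁻.
x=-0.43: |R|=0.6952
R=1: x+65/96x²=0 ⇒ x=−96/65=-1.4769; min R=1−1/(4·65/96)=0.6308>−1
Confirm numerically:
  x=-0.970: |R|=0.66707 <1
  x=-0.957: |R|=0.66311 <1
  x=-0.680: |R|=0.63308 <1
  x=-1.965: |R|=1.64937 >1
  x=-1.745: |R|=1.31674 >1
  x=-1.609: |R|=1.14389 >1
So |R|<1 on (-1.4769, 0).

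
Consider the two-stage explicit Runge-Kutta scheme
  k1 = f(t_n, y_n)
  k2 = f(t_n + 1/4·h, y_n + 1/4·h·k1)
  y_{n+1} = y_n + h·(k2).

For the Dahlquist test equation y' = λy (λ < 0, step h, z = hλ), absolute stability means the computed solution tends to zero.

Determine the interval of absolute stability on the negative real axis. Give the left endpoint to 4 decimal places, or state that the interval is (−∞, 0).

(-4.0000, 0).

With y'=λy (z=hλ):
  k1=λy_n ⇒ h·k1=z·y_n;  k2=λ(1+1/4z)y_n ⇒ h·k2=z(1+1/4z)y_n
  y_{n+1}/y_n = 1 + z(1+1/4z) = 1 + z + 1/4z²
  Hence R(z) = 1 + z + 1/4z².

Find x<0 with |R(x)|<1.
x=-0.67: |R|=0.4422
R=1: x+1/4x²=0 ⇒ x=−4=-4.0000; min R=1−1/(4·1/4)=0.0000>−1
Confirm numerically:
  x=-3.730: |R|=0.74822 <1
  x=-2.834: |R|=0.17389 <1
  x=-2.488: |R|=0.05954 <1
  x=-4.574: |R|=1.65637 >1
  x=-4.523: |R|=1.59138 >1
So |R|<1 on (-4.0000, 0).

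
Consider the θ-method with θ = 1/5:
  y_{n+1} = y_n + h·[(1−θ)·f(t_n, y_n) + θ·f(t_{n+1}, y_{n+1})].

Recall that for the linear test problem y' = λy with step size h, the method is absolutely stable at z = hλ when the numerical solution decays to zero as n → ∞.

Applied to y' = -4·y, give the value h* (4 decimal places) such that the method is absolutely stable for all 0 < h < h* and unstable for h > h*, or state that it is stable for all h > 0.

Test eqn y'=λy, z=hλ:
  y_{n+1} = y_n + z·[4/5·y_n + 1/5·y_{n+1}] ⇒ (1 − 1/5z)y_{n+1} = (1 + 4/5z)y_n
  so R(z) = (1 + 4/5z)/(1 − 1/5z).

Boundary: |R(x)|=1, x<0.
x=-1.02: |R|=0.1528
R=−1: 1+4/5x = −1+1/5x ⇒ -3/5x=2 ⇒ x=2/(-3/5)=-3.3333
Confirm numerically:
  x=-3.084: |R|=0.90747 <1
  x=-2.223: |R|=0.53883 <1
  x=-1.922: |R|=0.38833 <1
  x=-1.558: |R|=0.18786 <1
  x=-3.881: |R|=1.18500 >1
  x=-3.587: |R|=1.08862 >1
  x=-3.467: |R|=1.04736 >1
So |R|<1 on (-3.3333, 0).

(-3.3333,0); λ=-4 ⇒ h* = (10/3)/4 = 0.8333.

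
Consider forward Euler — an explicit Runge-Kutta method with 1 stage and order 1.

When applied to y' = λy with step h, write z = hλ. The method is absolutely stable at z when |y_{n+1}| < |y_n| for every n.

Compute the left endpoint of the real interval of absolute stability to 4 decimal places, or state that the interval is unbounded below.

left endpoint -2.0000.

On y'=λy, z=hλ:
  order 1, 1-stage ⇒ R(z)=1+z
  (e.g. R(-0.33)=0.67000, |R|=0.67000)

Find x<0 with |R(x)|<1.
x=-0.33: |R|=0.6700
|R(-1.68)|=0.6800 |R(-0.95)|=0.0500 |R(-0.72)|=0.2800
Bisect:
  x_lo=-2.6463 |R|=1.6463  x_hi=-0.1502 |R|=0.8498
  mid=-1.39824 |R|=0.39824 →hi
  mid=-2.02227 |R|=1.02227 →lo
  mid=-1.71026 |R|=0.71026 →hi
  mid=-1.86626 |R|=0.86626 →hi
  mid=-1.94427 |R|=0.94427 →hi
  mid=-1.98327 |R|=0.98327 →hi
  mid=-2.00277 |R|=1.00277 →lo
  mid=-1.99302 |R|=0.99302 →hi
  ...
  [-2.00003,-1.99988] ⇒ x*=-2.0000
Interval (-2.0000, 0).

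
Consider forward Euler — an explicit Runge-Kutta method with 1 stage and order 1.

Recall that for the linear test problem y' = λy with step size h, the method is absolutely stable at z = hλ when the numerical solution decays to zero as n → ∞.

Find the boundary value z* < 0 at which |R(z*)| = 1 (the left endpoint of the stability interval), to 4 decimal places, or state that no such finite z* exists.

z* = -2.0000.

Test eqn y'=λy, z=hλ:
  order 1, 1-stage ⇒ R(z)=1+z
  (e.g. R(-0.33)=0.67000, |R|=0.67000)

Find x<0 with |R(x)|<1.
x=-0.33: |R|=0.6700
|R(-1.34)|=0.3400 |R(-0.68)|=0.3200 |R(-0.64)|=0.3600
Bisect:
  x_lo=-2.8223 |R|=1.8223  x_hi=-0.3601 |R|=0.6399
  mid=-1.59116 |R|=0.59116 →hi
  mid=-2.20671 |R|=1.20671 →lo
  mid=-1.89894 |R|=0.89894 →hi
  mid=-2.05282 |R|=1.05282 →lo
  mid=-1.97588 |R|=0.97588 →hi
  mid=-2.01435 |R|=1.01435 →lo
  mid=-1.99512 |R|=0.99512 →hi
  mid=-2.00473 |R|=1.00473 →lo
  mid=-1.99993 |R|=0.99993 →hi
  ...
  [-2.00008,-1.99993] ⇒ x*=-2.0000
So |R|<1 on (-2.0000, 0).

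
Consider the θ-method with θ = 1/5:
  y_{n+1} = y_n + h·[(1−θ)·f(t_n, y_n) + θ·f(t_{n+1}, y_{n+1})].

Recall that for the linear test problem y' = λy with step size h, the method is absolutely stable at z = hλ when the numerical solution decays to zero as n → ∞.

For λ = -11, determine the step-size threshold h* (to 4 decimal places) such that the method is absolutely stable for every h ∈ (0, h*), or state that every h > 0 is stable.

Test eqn y'=λy, z=hλ:
  y_{n+1} = y_n + z·[4/5·y_n + 1/5·y_{n+1}] ⇒ (1 − 1/5z)y_{n+1} = (1 + 4/5z)y_n
  R(z) = (1 + 4/5z)/(1 − 1/5z).

Find x<0 with |R(x)|<1.
x=-0.59: |R|=0.4723
R=−1: 1+4/5x = −1+1/5x ⇒ -3/5x=2 ⇒ x=2/(-3/5)=-3.3333
Confirm numerically:
  x=-2.866: |R|=0.82176 <1
  x=-2.627: |R|=0.72217 <1
  x=-1.438: |R|=0.11681 <1
  x=-3.884: |R|=1.18595 >1
  x=-3.549: |R|=1.07568 >1
  x=-3.457: |R|=1.04387 >1
Stable set (-3.3333, 0).

(-3.3333,0); λ=-11 ⇒ h* = (10/3)/11 = 0.3030.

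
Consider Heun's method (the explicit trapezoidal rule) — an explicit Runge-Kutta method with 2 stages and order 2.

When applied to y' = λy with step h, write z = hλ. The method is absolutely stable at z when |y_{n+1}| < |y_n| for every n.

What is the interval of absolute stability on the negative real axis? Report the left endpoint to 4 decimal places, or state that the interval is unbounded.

Set f=λy, z=hλ:
  order 2, 2-stage ⇒ R(z)=1+z+z^2/2
  (e.g. R(-1.48)=0.61520, |R|=0.61520)

Find x<0 with |R(x)|<1.
x=-1.48: |R|=0.6152
|R(-1.88)|=0.8872 |R(-1.42)|=0.5882 |R(-1.21)|=0.5221
Bisect:
  x_lo=-2.7860 |R|=2.0948  x_hi=-0.2340 |R|=0.7933
  mid=-1.51001 |R|=0.63005 →hi
  mid=-2.14798 |R|=1.15893 →lo
  mid=-1.82899 |R|=0.84362 →hi
  mid=-1.98849 |R|=0.98856 →hi
  mid=-2.06824 |R|=1.07057 →lo
  mid=-2.02836 |R|=1.02877 →lo
  mid=-2.00843 |R|=1.00846 →lo
  mid=-1.99846 |R|=0.99846 →hi
  mid=-2.00344 |R|=1.00345 →lo
  ...
  [-2.00002,-1.99986] ⇒ x*=-2.0000
Stable set (-2.0000, 0).

(-2.0000, 0).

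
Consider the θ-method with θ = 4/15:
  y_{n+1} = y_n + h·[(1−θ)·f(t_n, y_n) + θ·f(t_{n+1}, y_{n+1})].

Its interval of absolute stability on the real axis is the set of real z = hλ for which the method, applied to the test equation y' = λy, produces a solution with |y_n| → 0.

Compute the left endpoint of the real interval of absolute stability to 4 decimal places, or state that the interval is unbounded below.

Set f=λy, z=hλ:
  y_{n+1} = y_n + z·[11/15·y_n + 4/15·y_{n+1}] ⇒ (1 − 4/15z)y_{n+1} = (1 + 11/15z)y_n
  Hence R(z) = (1 + 11/15z)/(1 − 4/15z).

Need |R(x)|<1, x<0.
x=-1.72: |R|=0.1792
R=−1: 1+11/15x = −1+4/15x ⇒ -7/15x=2 ⇒ x=2/(-7/15)=-4.2857
Confirm numerically:
  x=-3.570: |R|=0.82889 <1
  x=-3.186: |R|=0.72253 <1
  x=-2.379: |R|=0.45558 <1
  x=-4.750: |R|=1.09559 >1
  x=-4.632: |R|=1.07230 >1
  x=-4.419: |R|=1.02855 >1
Stable set (-4.2857, 0).

z* = -4.2857.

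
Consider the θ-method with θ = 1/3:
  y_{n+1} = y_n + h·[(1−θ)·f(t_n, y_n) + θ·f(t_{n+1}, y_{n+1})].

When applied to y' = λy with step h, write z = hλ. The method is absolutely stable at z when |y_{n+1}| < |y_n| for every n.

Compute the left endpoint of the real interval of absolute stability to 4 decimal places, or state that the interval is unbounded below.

z* = -6.0000.

Set f=λy, z=hλ:
  y_{n+1} = y_n + z·[2/3·y_n + 1/3·y_{n+1}] ⇒ (1 − 1/3z)y_{n+1} = (1 + 2/3z)y_n
  so R(z) = (1 + 2/3z)/(1 − 1/3z).

Need |R(x)|<1, x<0.
x=-0.59: |R|=0.5070
R=−1: 1+2/3x = −1+1/3x ⇒ -1/3x=2 ⇒ x=2/(-1/3)=-6.0000
Confirm numerically:
  x=-5.280: |R|=0.91304 <1
  x=-4.745: |R|=0.83796 <1
  x=-4.073: |R|=0.72756 <1
  x=-4.063: |R|=0.72575 <1
  x=-6.377: |R|=1.04020 >1
  x=-6.144: |R|=1.01575 >1
Interval (-6.0000, 0).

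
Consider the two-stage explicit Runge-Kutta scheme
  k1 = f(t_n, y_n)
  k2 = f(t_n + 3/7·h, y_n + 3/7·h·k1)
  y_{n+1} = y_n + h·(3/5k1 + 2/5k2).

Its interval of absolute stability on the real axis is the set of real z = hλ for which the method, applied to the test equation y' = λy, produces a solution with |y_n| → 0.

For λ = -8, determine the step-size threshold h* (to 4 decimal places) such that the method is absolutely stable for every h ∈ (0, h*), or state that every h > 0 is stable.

With y'=λy (z=hλ):
  k1=λy_n ⇒ h·k1=z·y_n;  k2=λ(1+3/7z)y_n ⇒ h·k2=z(1+3/7z)y_n
  y_{n+1}/y_n = 1 + 3/5z + 2/5z(1+3/7z) = 1 + z + 6/35z²
  so R(z) = 1 + z + 6/35z².

Find x<0 with |R(x)|<1.
x=-0.69: |R|=0.3916
R=1: x+6/35x²=0 ⇒ x=−35/6=-5.8333; min R=1−1/(4·6/35)=-0.4583>−1
Confirm numerically:
  x=-4.853: |R|=0.18442 <1
  x=-3.195: |R|=0.44505 <1
  x=-2.882: |R|=0.45813 <1
  x=-2.697: |R|=0.45006 <1
  x=-5.881: |R|=1.04806 >1
  x=-5.855: |R|=1.02175 >1
So |R|<1 on (-5.8333, 0).

(-5.8333,0); λ=-8 ⇒ h* = (35/6)/8 = 0.7292.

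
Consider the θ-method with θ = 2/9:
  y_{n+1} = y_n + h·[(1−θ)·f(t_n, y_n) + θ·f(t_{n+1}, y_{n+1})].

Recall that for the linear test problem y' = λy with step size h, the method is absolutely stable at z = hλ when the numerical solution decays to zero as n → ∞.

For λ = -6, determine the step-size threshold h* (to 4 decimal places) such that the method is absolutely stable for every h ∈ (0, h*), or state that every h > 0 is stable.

(-3.6000,0); λ=-6 ⇒ h* = (18/5)/6 = 0.6000.

With y'=λy (z=hλ):
  y_{n+1} = y_n + z·[7/9·y_n + 2/9·y_{n+1}] ⇒ (1 − 2/9z)y_{n+1} = (1 + 7/9z)y_n
  Hence R(z) = (1 + 7/9z)/(1 − 2/9z).

Need |R(x)|<1, x<0.
x=-0.38: |R|=0.6496
R=−1: 1+7/9x = −1+2/9x ⇒ -5/9x=2 ⇒ x=2/(-5/9)=-3.6000
Confirm numerically:
  x=-2.347: |R|=0.54250 <1
  x=-2.124: |R|=0.44293 <1
  x=-1.798: |R|=0.28469 <1
  x=-4.070: |R|=1.13711 >1
  x=-3.730: |R|=1.03949 >1
Interval (-3.6000, 0).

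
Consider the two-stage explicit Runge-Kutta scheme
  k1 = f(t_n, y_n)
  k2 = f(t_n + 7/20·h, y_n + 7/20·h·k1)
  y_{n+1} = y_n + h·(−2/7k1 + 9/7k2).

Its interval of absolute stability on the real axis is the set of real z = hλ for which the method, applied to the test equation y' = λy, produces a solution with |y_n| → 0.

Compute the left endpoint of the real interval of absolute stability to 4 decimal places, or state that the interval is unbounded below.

left endpoint -2.2222.

On y'=λy, z=hλ:
  k1=λy_n ⇒ h·k1=z·y_n;  k2=λ(1+7/20z)y_n ⇒ h·k2=z(1+7/20z)y_n
  y_{n+1}/y_n = 1 − 2/7z + 9/7z(1+7/20z) = 1 + z + 9/20z²
  R(z) = 1 + z + 9/20z².

Need |R(x)|<1, x<0.
x=-1.06: |R|=0.4456
R=1: x+9/20x²=0 ⇒ x=−20/9=-2.2222; min R=1−1/(4·9/20)=0.4444>−1
Confirm numerically:
  x=-2.018: |R|=0.81455 <1
  x=-1.871: |R|=0.70429 <1
  x=-1.611: |R|=0.55689 <1
  x=-2.645: |R|=1.50321 >1
  x=-2.618: |R|=1.46627 >1
  x=-2.570: |R|=1.40220 >1
So |R|<1 on (-2.2222, 0).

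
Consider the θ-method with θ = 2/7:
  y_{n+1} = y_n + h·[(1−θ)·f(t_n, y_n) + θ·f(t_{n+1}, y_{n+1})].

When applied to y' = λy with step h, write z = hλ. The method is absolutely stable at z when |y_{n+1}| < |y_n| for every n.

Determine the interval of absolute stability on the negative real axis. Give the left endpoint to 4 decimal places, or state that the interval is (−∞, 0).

z∈(-4.6667,0).

Set f=λy, z=hλ:
  y_{n+1} = y_n + z·[5/7·y_n + 2/7·y_{n+1}] ⇒ (1 − 2/7z)y_{n+1} = (1 + 5/7z)y_n
  Hence R(z) = (1 + 5/7z)/(1 − 2/7z).

Solve |R(x)|<1 on ℝ⁻.
x=-0.56: |R|=0.5172
R=−1: 1+5/7x = −1+2/7x ⇒ -3/7x=2 ⇒ x=2/(-3/7)=-4.6667
Confirm numerically:
  x=-3.931: |R|=0.85150 <1
  x=-2.475: |R|=0.44979 <1
  x=-2.274: |R|=0.37842 <1
  x=-5.128: |R|=1.08020 >1
  x=-4.918: |R|=1.04478 >1
So |R|<1 on (-4.6667, 0).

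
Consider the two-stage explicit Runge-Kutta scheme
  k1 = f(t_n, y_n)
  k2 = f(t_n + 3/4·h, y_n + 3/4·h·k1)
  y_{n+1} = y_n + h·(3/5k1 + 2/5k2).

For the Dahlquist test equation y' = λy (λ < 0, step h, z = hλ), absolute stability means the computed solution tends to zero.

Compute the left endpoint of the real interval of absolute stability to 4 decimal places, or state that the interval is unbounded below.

left endpoint -3.3333.

Test eqn y'=λy, z=hλ:
  k1=λy_n ⇒ h·k1=z·y_n;  k2=λ(1+3/4z)y_n ⇒ h·k2=z(1+3/4z)y_n
  y_{n+1}/y_n = 1 + 3/5z + 2/5z(1+3/4z) = 1 + z + 3/10z²
  so R(z) = 1 + z + 3/10z².

Need |R(x)|<1, x<0.
x=-0.66: |R|=0.4707
R=1: x+3/10x²=0 ⇒ x=−10/3=-3.3333; min R=1−1/(4·3/10)=0.1667>−1
Confirm numerically:
  x=-3.224: |R|=0.89425 <1
  x=-2.669: |R|=0.46807 <1
  x=-1.885: |R|=0.18097 <1
  x=-3.691: |R|=1.39604 >1
  x=-3.367: |R|=1.03401 >1
Stable set (-3.3333, 0).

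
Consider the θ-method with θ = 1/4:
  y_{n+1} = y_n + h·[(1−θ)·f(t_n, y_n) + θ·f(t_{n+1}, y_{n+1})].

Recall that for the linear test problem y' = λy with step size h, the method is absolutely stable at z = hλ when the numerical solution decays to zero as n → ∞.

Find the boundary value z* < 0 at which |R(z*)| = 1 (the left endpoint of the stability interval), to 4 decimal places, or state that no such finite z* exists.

Test eqn y'=λy, z=hλ:
  y_{n+1} = y_n + z·[3/4·y_n + 1/4·y_{n+1}] ⇒ (1 − 1/4z)y_{n+1} = (1 + 3/4z)y_n
  Hence R(z) = (1 + 3/4z)/(1 − 1/4z).

Boundary: |R(x)|=1, x<0.
x=-0.7: |R|=0.4043
R=−1: 1+3/4x = −1+1/4x ⇒ -1/2x=2 ⇒ x=2/(-1/2)=-4.0000
Confirm numerically:
  x=-3.327: |R|=0.81630 <1
  x=-2.530: |R|=0.54977 <1
  x=-2.514: |R|=0.54375 <1
  x=-4.468: |R|=1.11053 >1
  x=-4.380: |R|=1.09069 >1
  x=-4.041: |R|=1.01020 >1
Stable set (-4.0000, 0).

z* = -4.0000.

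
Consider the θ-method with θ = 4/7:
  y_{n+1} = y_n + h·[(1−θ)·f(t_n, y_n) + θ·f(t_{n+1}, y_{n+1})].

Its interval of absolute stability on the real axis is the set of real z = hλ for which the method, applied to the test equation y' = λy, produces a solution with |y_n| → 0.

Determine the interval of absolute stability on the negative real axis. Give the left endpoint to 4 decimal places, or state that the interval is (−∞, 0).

With y'=λy (z=hλ):
  y_{n+1} = y_n + z·[3/7·y_n + 4/7·y_{n+1}] ⇒ (1 − 4/7z)y_{n+1} = (1 + 3/7z)y_n
  so R(z) = (1 + 3/7z)/(1 − 4/7z).

Find x<0 with |R(x)|<1.
x=-0.85: |R|=0.4279
x=-2: |R|=0.0667
x=-10: |R|=0.4894
x=-100: |R|=0.7199
θ=4/7≥1/2 ⇒ |1+3/7x|<|1−4/7x| ∀x<0 ⇒ stable on all of ℝ⁻.

interval (−∞, 0).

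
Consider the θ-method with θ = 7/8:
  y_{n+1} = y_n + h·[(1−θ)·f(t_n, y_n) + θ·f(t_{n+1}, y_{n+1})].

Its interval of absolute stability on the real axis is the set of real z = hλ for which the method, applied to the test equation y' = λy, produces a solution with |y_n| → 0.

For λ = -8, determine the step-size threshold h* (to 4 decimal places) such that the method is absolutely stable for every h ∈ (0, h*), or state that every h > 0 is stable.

(−∞, 0) — no finite endpoint. Any h>0 works for λ=-8.

Set f=λy, z=hλ:
  y_{n+1} = y_n + z·[1/8·y_n + 7/8·y_{n+1}] ⇒ (1 − 7/8z)y_{n+1} = (1 + 1/8z)y_n
  R(z) = (1 + 1/8z)/(1 − 7/8z).

Solve |R(x)|<1 on ℝ⁻.
x=-0.55: |R|=0.6287
x=-2: |R|=0.2727
x=-10: |R|=0.0256
x=-100: |R|=0.1299
θ=7/8≥1/2 ⇒ |1+1/8x|<|1−7/8x| ∀x<0 ⇒ stable on all of ℝ⁻.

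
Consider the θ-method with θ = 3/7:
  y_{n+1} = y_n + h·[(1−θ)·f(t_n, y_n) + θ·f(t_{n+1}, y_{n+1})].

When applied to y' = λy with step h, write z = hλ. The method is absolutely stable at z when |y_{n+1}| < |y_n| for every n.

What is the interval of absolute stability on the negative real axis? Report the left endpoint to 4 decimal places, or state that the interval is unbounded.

(-14.0000, 0).

Set f=λy, z=hλ:
  y_{n+1} = y_n + z·[4/7·y_n + 3/7·y_{n+1}] ⇒ (1 − 3/7z)y_{n+1} = (1 + 4/7z)y_n
  R(z) = (1 + 4/7z)/(1 − 3/7z).

Boundary: |R(x)|=1, x<0.
x=-0.63: |R|=0.5039
R=−1: 1+4/7x = −1+3/7x ⇒ -1/7x=2 ⇒ x=2/(-1/7)=-14.0000
Confirm numerically:
  x=-12.927: |R|=0.97656 <1
  x=-9.675: |R|=0.87994 <1
  x=-5.706: |R|=0.65611 <1
  x=-14.497: |R|=1.00984 >1
  x=-14.297: |R|=1.00595 >1
  x=-14.089: |R|=1.00181 >1
So |R|<1 on (-14.0000, 0).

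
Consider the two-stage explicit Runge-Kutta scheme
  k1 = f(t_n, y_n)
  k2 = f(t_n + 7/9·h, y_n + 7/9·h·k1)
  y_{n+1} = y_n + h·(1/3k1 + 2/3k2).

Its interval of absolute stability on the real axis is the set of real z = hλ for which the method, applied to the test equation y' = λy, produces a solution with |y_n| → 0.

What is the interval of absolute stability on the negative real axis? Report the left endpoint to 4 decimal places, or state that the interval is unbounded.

With y'=λy (z=hλ):
  k1=λy_n ⇒ h·k1=z·y_n;  k2=λ(1+7/9z)y_n ⇒ h·k2=z(1+7/9z)y_n
  y_{n+1}/y_n = 1 + 1/3z + 2/3z(1+7/9z) = 1 + z + 14/27z²
  ⇒ R(z) = 1 + z + 14/27z².

Boundary: |R(x)|=1, x<0.
x=-1.41: |R|=0.6209
R=1: x+14/27x²=0 ⇒ x=−27/14=-1.9286; min R=1−1/(4·14/27)=0.5179>−1
Confirm numerically:
  x=-1.771: |R|=0.85530 <1
  x=-1.372: |R|=0.60405 <1
  x=-1.371: |R|=0.60363 <1
  x=-0.866: |R|=0.52287 <1
  x=-2.240: |R|=1.36172 >1
  x=-2.212: |R|=1.32508 >1
So |R|<1 on (-1.9286, 0).

(-1.9286, 0).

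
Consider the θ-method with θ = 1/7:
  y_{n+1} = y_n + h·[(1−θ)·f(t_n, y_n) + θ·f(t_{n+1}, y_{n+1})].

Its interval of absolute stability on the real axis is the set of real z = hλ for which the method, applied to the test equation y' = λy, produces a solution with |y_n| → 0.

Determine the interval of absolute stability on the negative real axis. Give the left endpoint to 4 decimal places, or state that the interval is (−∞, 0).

Test eqn y'=λy, z=hλ:
  y_{n+1} = y_n + z·[6/7·y_n + 1/7·y_{n+1}] ⇒ (1 − 1/7z)y_{n+1} = (1 + 6/7z)y_n
  so R(z) = (1 + 6/7z)/(1 − 1/7z).

Boundary: |R(x)|=1, x<0.
x=-0.46: |R|=0.5684
R=−1: 1+6/7x = −1+1/7x ⇒ -5/7x=2 ⇒ x=2/(-5/7)=-2.8000
Confirm numerically:
  x=-2.016: |R|=0.56522 <1
  x=-1.814: |R|=0.44066 <1
  x=-1.667: |R|=0.34637 <1
  x=-1.440: |R|=0.19431 <1
  x=-3.151: |R|=1.17289 >1
  x=-2.853: |R|=1.02690 >1
So |R|<1 on (-2.8000, 0).

(-2.8000, 0).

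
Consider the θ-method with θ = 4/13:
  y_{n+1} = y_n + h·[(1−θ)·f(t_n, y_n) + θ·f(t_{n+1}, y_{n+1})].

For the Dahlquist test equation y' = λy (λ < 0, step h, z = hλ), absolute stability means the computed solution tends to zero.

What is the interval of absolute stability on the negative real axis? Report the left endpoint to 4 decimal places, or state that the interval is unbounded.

(-5.2000, 0).

On y'=λy, z=hλ:
  y_{n+1} = y_n + z·[9/13·y_n + 4/13·y_{n+1}] ⇒ (1 − 4/13z)y_{n+1} = (1 + 9/13z)y_n
  R(z) = (1 + 9/13z)/(1 − 4/13z).

Solve |R(x)|<1 on ℝ⁻.
x=-0.74: |R|=0.3972
R=−1: 1+9/13x = −1+4/13x ⇒ -5/13x=2 ⇒ x=2/(-5/13)=-5.2000
Confirm numerically:
  x=-4.822: |R|=0.94146 <1
  x=-4.724: |R|=0.92538 <1
  x=-3.096: |R|=0.58557 <1
  x=-5.677: |R|=1.06679 >1
  x=-5.541: |R|=1.04849 >1
So |R|<1 on (-5.2000, 0).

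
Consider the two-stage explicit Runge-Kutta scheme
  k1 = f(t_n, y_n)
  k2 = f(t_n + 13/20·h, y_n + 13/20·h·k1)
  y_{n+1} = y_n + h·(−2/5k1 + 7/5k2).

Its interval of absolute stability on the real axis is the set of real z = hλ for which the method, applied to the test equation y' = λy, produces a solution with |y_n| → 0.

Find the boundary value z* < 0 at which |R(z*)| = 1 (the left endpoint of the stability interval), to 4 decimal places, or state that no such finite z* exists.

left endpoint -1.0989.

Test eqn y'=λy, z=hλ:
  k1=λy_n ⇒ h·k1=z·y_n;  k2=λ(1+13/20z)y_n ⇒ h·k2=z(1+13/20z)y_n
  y_{n+1}/y_n = 1 − 2/5z + 7/5z(1+13/20z) = 1 + z + 91/100z²
  R(z) = 1 + z + 91/100z².

Boundary: |R(x)|=1, x<0.
x=-1.21: |R|=1.1223
R=1: x+91/100x²=0 ⇒ x=−100/91=-1.0989; min R=1−1/(4·91/100)=0.7253>−1
Confirm numerically:
  x=-0.972: |R|=0.88775 <1
  x=-0.790: |R|=0.77793 <1
  x=-0.743: |R|=0.75936 <1
  x=-0.515: |R|=0.72635 <1
  x=-1.524: |R|=1.58954 >1
  x=-1.468: |R|=1.49307 >1
Stable set (-1.0989, 0).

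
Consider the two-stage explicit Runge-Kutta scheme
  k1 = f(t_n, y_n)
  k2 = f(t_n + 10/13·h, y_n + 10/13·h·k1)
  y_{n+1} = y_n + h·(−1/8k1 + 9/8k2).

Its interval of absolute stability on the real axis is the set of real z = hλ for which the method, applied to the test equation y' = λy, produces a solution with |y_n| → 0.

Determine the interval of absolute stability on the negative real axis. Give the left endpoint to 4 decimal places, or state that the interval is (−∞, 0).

z∈(-1.1556,0).

With y'=λy (z=hλ):
  k1=λy_n ⇒ h·k1=z·y_n;  k2=λ(1+10/13z)y_n ⇒ h·k2=z(1+10/13z)y_n
  y_{n+1}/y_n = 1 − 1/8z + 9/8z(1+10/13z) = 1 + z + 45/52z²
  ⇒ R(z) = 1 + z + 45/52z².

Boundary: |R(x)|=1, x<0.
x=-1.49: |R|=1.4312
R=1: x+45/52x²=0 ⇒ x=−52/45=-1.1556; min R=1−1/(4·45/52)=0.7111>−1
Confirm numerically:
  x=-0.694: |R|=0.72280 <1
  x=-0.577: |R|=0.71111 <1
  x=-0.510: |R|=0.71509 <1
  x=-1.696: |R|=1.79321 >1
  x=-1.543: |R|=1.51735 >1
  x=-1.197: |R|=1.04293 >1
Interval (-1.1556, 0).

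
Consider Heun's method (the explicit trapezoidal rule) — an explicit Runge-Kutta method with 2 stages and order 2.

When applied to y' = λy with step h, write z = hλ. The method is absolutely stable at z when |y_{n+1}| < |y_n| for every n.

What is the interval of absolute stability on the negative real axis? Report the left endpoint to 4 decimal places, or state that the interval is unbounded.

Test eqn y'=λy, z=hλ:
  order 2, 2-stage ⇒ R(z)=1+z+z^2/2
  (e.g. R(-1.39)=0.57605, |R|=0.57605)

Solve |R(x)|<1 on ℝ⁻.
x=-1.39: |R|=0.5760
|R(-2.34)|=1.3978 |R(-2.12)|=1.1272 |R(-0.78)|=0.5242
Bisect:
  x_lo=-2.4374 |R|=1.5331  x_hi=-0.2914 |R|=0.7511
  mid=-1.36440 |R|=0.56639 →hi
  mid=-1.90091 |R|=0.90582 →hi
  mid=-2.16917 |R|=1.18348 →lo
  mid=-2.03504 |R|=1.03565 →lo
  mid=-1.96798 |R|=0.96849 →hi
  mid=-2.00151 |R|=1.00151 →lo
  mid=-1.98474 |R|=0.98486 →hi
  mid=-1.99312 |R|=0.99315 →hi
  ...
  [-2.00007,-1.99994] ⇒ x*=-2.0000
So |R|<1 on (-2.0000, 0).

z∈(-2.0000,0).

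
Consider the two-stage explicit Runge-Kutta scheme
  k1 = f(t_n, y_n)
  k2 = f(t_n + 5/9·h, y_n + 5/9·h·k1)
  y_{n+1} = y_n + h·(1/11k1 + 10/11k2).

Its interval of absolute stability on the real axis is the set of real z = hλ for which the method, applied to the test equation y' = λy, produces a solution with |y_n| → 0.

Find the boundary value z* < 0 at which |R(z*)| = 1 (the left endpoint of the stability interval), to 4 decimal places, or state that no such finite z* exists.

left endpoint -1.9800.

With y'=λy (z=hλ):
  k1=λy_n ⇒ h·k1=z·y_n;  k2=λ(1+5/9z)y_n ⇒ h·k2=z(1+5/9z)y_n
  y_{n+1}/y_n = 1 + 1/11z + 10/11z(1+5/9z) = 1 + z + 50/99z²
  ⇒ R(z) = 1 + z + 50/99z².

Need |R(x)|<1, x<0.
x=-1.74: |R|=0.7891
R=1: x+50/99x²=0 ⇒ x=−99/50=-1.9800; min R=1−1/(4·50/99)=0.5050>−1
Confirm numerically:
  x=-1.668: |R|=0.73716 <1
  x=-1.579: |R|=0.68021 <1
  x=-1.238: |R|=0.53606 <1
  x=-0.923: |R|=0.50727 <1
  x=-2.457: |R|=1.59191 >1
  x=-2.420: |R|=1.53778 >1
Stable set (-1.9800, 0).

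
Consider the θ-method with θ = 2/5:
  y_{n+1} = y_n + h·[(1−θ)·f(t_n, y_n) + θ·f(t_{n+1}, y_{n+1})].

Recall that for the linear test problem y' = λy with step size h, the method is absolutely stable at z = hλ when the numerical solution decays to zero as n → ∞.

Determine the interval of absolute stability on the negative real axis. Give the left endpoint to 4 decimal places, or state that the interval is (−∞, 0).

(-10.0000, 0).

Set f=λy, z=hλ:
  y_{n+1} = y_n + z·[3/5·y_n + 2/5·y_{n+1}] ⇒ (1 − 2/5z)y_{n+1} = (1 + 3/5z)y_n
  R(z) = (1 + 3/5z)/(1 − 2/5z).

Boundary: |R(x)|=1, x<0.
x=-1.72: |R|=0.0190
R=−1: 1+3/5x = −1+2/5x ⇒ -1/5x=2 ⇒ x=2/(-1/5)=-10.0000
Confirm numerically:
  x=-9.180: |R|=0.96490 <1
  x=-5.394: |R|=0.70826 <1
  x=-5.355: |R|=0.70433 <1
  x=-10.351: |R|=1.01366 >1
  x=-10.256: |R|=1.01003 >1
So |R|<1 on (-10.0000, 0).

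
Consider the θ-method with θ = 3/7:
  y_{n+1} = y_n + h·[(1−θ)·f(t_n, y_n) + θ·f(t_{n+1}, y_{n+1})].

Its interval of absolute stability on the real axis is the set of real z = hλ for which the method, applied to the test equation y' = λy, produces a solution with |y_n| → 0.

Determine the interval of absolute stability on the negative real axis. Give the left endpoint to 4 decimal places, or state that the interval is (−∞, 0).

Test eqn y'=λy, z=hλ:
  y_{n+1} = y_n + z·[4/7·y_n + 3/7·y_{n+1}] ⇒ (1 − 3/7z)y_{n+1} = (1 + 4/7z)y_n
  R(z) = (1 + 4/7z)/(1 − 3/7z).

Boundary: |R(x)|=1, x<0.
x=-1.07: |R|=0.2664
R=−1: 1+4/7x = −1+3/7x ⇒ -1/7x=2 ⇒ x=2/(-1/7)=-14.0000
Confirm numerically:
  x=-9.561: |R|=0.87560 <1
  x=-8.054: |R|=0.80919 <1
  x=-5.859: |R|=0.66876 <1
  x=-14.447: |R|=1.00888 >1
  x=-14.287: |R|=1.00576 >1
  x=-14.143: |R|=1.00289 >1
Stable set (-14.0000, 0).

z∈(-14.0000,0).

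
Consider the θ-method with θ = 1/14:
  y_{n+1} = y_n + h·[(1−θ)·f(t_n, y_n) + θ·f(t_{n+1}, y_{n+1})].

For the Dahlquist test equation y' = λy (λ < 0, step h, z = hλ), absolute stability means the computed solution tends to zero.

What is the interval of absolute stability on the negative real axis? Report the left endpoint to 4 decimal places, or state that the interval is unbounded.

Set f=λy, z=hλ:
  y_{n+1} = y_n + z·[13/14·y_n + 1/14·y_{n+1}] ⇒ (1 − 1/14z)y_{n+1} = (1 + 13/14z)y_n
  Hence R(z) = (1 + 13/14z)/(1 − 1/14z).

Find x<0 with |R(x)|<1.
x=-0.39: |R|=0.6206
R=−1: 1+13/14x = −1+1/14x ⇒ -6/7x=2 ⇒ x=2/(-6/7)=-2.3333
Confirm numerically:
  x=-1.784: |R|=0.58236 <1
  x=-1.752: |R|=0.55714 <1
  x=-1.014: |R|=0.05448 <1
  x=-1.006: |R|=0.06144 <1
  x=-2.894: |R|=1.39825 >1
  x=-2.413: |R|=1.05825 >1
Stable set (-2.3333, 0).

(-2.3333, 0).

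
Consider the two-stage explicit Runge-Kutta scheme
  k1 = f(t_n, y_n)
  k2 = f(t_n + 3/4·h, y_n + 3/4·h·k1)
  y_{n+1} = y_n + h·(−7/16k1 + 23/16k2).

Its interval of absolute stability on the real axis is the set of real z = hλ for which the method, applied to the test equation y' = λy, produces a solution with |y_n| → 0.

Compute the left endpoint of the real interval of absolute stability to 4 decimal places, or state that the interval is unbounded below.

Test eqn y'=λy, z=hλ:
  k1=λy_n ⇒ h·k1=z·y_n;  k2=λ(1+3/4z)y_n ⇒ h·k2=z(1+3/4z)y_n
  y_{n+1}/y_n = 1 − 7/16z + 23/16z(1+3/4z) = 1 + z + 69/64z²
  so R(z) = 1 + z + 69/64z².

Boundary: |R(x)|=1, x<0.
x=-1.79: |R|=2.6644
R=1: x+69/64x²=0 ⇒ x=−64/69=-0.9275; min R=1−1/(4·69/64)=0.7681>−1
Confirm numerically:
  x=-0.892: |R|=0.96583 <1
  x=-0.615: |R|=0.79277 <1
  x=-0.405: |R|=0.77184 <1
  x=-1.511: |R|=1.95049 >1
  x=-1.195: |R|=1.34459 >1
Interval (-0.9275, 0).

z* = -0.9275.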